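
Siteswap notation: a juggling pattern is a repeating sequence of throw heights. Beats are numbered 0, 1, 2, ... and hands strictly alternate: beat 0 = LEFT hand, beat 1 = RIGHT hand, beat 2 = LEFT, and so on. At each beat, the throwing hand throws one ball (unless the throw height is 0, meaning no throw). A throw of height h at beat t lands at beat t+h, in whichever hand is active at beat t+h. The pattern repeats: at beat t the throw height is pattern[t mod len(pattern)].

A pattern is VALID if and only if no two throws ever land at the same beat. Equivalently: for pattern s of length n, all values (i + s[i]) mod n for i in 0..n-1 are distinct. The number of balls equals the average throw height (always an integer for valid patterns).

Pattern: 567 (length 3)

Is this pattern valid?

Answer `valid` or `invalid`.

i=0: (i + s[i]) mod n = (0 + 5) mod 3 = 2
i=1: (i + s[i]) mod n = (1 + 6) mod 3 = 1
i=2: (i + s[i]) mod n = (2 + 7) mod 3 = 0
Residues: [2, 1, 0], distinct: True

Answer: valid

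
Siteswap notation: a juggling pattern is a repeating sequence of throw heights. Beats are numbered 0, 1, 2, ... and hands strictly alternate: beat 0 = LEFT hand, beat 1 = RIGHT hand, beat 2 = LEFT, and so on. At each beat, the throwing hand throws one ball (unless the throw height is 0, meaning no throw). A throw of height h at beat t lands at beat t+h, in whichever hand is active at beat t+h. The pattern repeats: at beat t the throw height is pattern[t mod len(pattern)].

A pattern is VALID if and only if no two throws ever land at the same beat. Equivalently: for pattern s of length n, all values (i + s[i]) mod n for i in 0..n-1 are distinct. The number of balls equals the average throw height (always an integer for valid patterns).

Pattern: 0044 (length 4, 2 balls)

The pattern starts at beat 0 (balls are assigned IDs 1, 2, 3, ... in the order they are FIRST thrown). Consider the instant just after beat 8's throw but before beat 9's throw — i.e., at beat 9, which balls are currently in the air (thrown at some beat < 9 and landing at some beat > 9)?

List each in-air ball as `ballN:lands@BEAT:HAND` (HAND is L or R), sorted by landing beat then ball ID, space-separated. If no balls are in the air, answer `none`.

Beat 2 (L): throw ball1 h=4 -> lands@6:L; in-air after throw: [b1@6:L]
Beat 3 (R): throw ball2 h=4 -> lands@7:R; in-air after throw: [b1@6:L b2@7:R]
Beat 6 (L): throw ball1 h=4 -> lands@10:L; in-air after throw: [b2@7:R b1@10:L]
Beat 7 (R): throw ball2 h=4 -> lands@11:R; in-air after throw: [b1@10:L b2@11:R]

Answer: ball1:lands@10:L ball2:lands@11:R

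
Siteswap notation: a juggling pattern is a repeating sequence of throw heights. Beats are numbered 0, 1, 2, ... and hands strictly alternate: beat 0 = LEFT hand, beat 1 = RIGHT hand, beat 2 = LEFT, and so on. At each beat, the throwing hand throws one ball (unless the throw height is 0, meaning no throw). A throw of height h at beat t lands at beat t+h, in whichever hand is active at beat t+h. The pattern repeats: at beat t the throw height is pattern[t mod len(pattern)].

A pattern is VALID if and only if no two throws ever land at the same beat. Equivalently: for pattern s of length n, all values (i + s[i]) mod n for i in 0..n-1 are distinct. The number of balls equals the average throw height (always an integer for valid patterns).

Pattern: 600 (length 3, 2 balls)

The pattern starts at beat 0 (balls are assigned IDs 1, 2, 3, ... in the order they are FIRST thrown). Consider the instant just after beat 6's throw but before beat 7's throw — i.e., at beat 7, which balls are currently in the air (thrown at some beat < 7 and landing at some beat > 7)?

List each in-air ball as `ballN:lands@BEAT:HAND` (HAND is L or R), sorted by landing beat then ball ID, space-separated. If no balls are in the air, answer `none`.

Answer: ball2:lands@9:R ball1:lands@12:L

Derivation:
Beat 0 (L): throw ball1 h=6 -> lands@6:L; in-air after throw: [b1@6:L]
Beat 3 (R): throw ball2 h=6 -> lands@9:R; in-air after throw: [b1@6:L b2@9:R]
Beat 6 (L): throw ball1 h=6 -> lands@12:L; in-air after throw: [b2@9:R b1@12:L]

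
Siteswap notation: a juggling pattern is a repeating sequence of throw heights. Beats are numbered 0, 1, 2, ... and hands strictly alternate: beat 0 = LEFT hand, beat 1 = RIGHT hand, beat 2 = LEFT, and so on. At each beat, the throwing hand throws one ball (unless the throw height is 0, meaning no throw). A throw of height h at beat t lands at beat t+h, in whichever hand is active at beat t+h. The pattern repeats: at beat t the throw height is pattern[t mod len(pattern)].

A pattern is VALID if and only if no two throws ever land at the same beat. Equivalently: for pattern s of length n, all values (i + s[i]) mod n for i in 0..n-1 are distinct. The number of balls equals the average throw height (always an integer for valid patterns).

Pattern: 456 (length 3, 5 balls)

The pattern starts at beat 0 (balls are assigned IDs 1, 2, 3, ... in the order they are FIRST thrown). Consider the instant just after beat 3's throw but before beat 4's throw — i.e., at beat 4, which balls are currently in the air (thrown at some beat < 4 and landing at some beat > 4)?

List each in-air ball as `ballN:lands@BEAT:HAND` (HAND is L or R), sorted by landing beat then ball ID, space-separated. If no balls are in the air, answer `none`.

Answer: ball2:lands@6:L ball4:lands@7:R ball3:lands@8:L

Derivation:
Beat 0 (L): throw ball1 h=4 -> lands@4:L; in-air after throw: [b1@4:L]
Beat 1 (R): throw ball2 h=5 -> lands@6:L; in-air after throw: [b1@4:L b2@6:L]
Beat 2 (L): throw ball3 h=6 -> lands@8:L; in-air after throw: [b1@4:L b2@6:L b3@8:L]
Beat 3 (R): throw ball4 h=4 -> lands@7:R; in-air after throw: [b1@4:L b2@6:L b4@7:R b3@8:L]
Beat 4 (L): throw ball1 h=5 -> lands@9:R; in-air after throw: [b2@6:L b4@7:R b3@8:L b1@9:R]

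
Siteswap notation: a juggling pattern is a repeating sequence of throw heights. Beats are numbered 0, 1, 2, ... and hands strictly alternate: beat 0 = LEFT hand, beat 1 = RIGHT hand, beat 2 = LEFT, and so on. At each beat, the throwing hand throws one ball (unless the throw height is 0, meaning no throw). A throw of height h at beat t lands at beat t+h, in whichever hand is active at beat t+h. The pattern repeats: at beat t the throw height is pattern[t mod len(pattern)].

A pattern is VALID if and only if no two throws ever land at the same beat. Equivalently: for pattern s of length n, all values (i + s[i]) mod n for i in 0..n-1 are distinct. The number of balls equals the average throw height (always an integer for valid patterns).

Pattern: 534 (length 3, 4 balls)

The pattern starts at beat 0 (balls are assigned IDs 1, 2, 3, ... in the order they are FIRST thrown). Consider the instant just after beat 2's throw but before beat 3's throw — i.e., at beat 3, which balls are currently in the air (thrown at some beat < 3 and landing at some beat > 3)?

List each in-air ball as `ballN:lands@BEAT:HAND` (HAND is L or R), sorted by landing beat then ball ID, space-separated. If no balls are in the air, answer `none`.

Beat 0 (L): throw ball1 h=5 -> lands@5:R; in-air after throw: [b1@5:R]
Beat 1 (R): throw ball2 h=3 -> lands@4:L; in-air after throw: [b2@4:L b1@5:R]
Beat 2 (L): throw ball3 h=4 -> lands@6:L; in-air after throw: [b2@4:L b1@5:R b3@6:L]
Beat 3 (R): throw ball4 h=5 -> lands@8:L; in-air after throw: [b2@4:L b1@5:R b3@6:L b4@8:L]

Answer: ball2:lands@4:L ball1:lands@5:R ball3:lands@6:L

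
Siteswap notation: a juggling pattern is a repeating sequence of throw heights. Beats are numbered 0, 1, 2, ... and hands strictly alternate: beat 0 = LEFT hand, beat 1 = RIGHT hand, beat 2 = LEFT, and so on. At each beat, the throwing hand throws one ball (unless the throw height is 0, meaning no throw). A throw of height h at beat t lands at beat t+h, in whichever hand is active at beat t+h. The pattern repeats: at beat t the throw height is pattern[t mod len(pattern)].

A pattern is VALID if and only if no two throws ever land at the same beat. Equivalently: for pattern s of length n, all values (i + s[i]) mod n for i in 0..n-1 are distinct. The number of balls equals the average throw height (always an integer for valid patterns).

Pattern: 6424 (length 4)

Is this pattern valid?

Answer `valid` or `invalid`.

i=0: (i + s[i]) mod n = (0 + 6) mod 4 = 2
i=1: (i + s[i]) mod n = (1 + 4) mod 4 = 1
i=2: (i + s[i]) mod n = (2 + 2) mod 4 = 0
i=3: (i + s[i]) mod n = (3 + 4) mod 4 = 3
Residues: [2, 1, 0, 3], distinct: True

Answer: valid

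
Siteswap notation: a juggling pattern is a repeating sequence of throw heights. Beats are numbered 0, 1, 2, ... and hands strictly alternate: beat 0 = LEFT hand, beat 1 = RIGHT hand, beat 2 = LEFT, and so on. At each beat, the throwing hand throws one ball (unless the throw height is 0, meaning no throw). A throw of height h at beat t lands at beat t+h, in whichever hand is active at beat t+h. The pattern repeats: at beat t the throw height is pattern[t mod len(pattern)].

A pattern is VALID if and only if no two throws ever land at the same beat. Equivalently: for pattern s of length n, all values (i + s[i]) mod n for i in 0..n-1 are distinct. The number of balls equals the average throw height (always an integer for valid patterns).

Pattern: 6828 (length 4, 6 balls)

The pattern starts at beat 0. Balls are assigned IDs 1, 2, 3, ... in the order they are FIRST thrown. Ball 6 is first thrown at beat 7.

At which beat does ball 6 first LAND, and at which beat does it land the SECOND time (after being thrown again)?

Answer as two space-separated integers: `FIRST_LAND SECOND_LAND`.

Beat 0 (L): throw ball1 h=6 -> lands@6:L; in-air after throw: [b1@6:L]
Beat 1 (R): throw ball2 h=8 -> lands@9:R; in-air after throw: [b1@6:L b2@9:R]
Beat 2 (L): throw ball3 h=2 -> lands@4:L; in-air after throw: [b3@4:L b1@6:L b2@9:R]
Beat 3 (R): throw ball4 h=8 -> lands@11:R; in-air after throw: [b3@4:L b1@6:L b2@9:R b4@11:R]
Beat 4 (L): throw ball3 h=6 -> lands@10:L; in-air after throw: [b1@6:L b2@9:R b3@10:L b4@11:R]
Beat 5 (R): throw ball5 h=8 -> lands@13:R; in-air after throw: [b1@6:L b2@9:R b3@10:L b4@11:R b5@13:R]
Beat 6 (L): throw ball1 h=2 -> lands@8:L; in-air after throw: [b1@8:L b2@9:R b3@10:L b4@11:R b5@13:R]
Beat 7 (R): throw ball6 h=8 -> lands@15:R; in-air after throw: [b1@8:L b2@9:R b3@10:L b4@11:R b5@13:R b6@15:R]
Beat 8 (L): throw ball1 h=6 -> lands@14:L; in-air after throw: [b2@9:R b3@10:L b4@11:R b5@13:R b1@14:L b6@15:R]
Beat 9 (R): throw ball2 h=8 -> lands@17:R; in-air after throw: [b3@10:L b4@11:R b5@13:R b1@14:L b6@15:R b2@17:R]
Beat 10 (L): throw ball3 h=2 -> lands@12:L; in-air after throw: [b4@11:R b3@12:L b5@13:R b1@14:L b6@15:R b2@17:R]
Beat 11 (R): throw ball4 h=8 -> lands@19:R; in-air after throw: [b3@12:L b5@13:R b1@14:L b6@15:R b2@17:R b4@19:R]
Beat 12 (L): throw ball3 h=6 -> lands@18:L; in-air after throw: [b5@13:R b1@14:L b6@15:R b2@17:R b3@18:L b4@19:R]
Beat 13 (R): throw ball5 h=8 -> lands@21:R; in-air after throw: [b1@14:L b6@15:R b2@17:R b3@18:L b4@19:R b5@21:R]
Beat 14 (L): throw ball1 h=2 -> lands@16:L; in-air after throw: [b6@15:R b1@16:L b2@17:R b3@18:L b4@19:R b5@21:R]
Beat 15 (R): throw ball6 h=8 -> lands@23:R; in-air after throw: [b1@16:L b2@17:R b3@18:L b4@19:R b5@21:R b6@23:R]
Ball 6: thrown@7 h=8 -> first land @15; rethrown@15 h=8 -> second land @23

Answer: 15 23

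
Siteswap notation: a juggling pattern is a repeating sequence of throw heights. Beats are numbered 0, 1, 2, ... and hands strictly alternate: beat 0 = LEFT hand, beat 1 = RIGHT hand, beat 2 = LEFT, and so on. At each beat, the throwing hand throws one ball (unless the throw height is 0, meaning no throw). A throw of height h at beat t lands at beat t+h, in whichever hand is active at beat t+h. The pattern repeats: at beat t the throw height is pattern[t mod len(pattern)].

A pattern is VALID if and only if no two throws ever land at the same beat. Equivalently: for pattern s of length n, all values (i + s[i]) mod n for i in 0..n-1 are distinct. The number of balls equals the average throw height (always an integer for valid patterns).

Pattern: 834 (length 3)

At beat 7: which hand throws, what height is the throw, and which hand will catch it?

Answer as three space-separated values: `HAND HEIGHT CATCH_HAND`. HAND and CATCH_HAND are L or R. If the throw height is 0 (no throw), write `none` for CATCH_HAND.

Beat 7: 7 mod 2 = 1, so hand = R
Throw height = pattern[7 mod 3] = pattern[1] = 3
Lands at beat 7+3=10, 10 mod 2 = 0, so catch hand = L

Answer: R 3 L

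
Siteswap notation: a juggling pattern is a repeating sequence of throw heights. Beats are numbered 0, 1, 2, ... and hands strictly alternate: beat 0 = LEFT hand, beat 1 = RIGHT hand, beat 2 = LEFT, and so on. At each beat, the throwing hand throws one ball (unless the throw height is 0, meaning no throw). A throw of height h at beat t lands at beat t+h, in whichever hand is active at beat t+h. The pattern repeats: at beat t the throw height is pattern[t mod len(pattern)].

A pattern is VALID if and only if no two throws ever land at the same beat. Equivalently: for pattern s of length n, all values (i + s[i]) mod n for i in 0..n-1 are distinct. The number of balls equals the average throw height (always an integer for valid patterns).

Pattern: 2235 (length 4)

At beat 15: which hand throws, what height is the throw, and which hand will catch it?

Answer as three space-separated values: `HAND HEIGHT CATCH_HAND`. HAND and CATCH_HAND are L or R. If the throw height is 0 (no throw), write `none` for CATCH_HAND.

Answer: R 5 L

Derivation:
Beat 15: 15 mod 2 = 1, so hand = R
Throw height = pattern[15 mod 4] = pattern[3] = 5
Lands at beat 15+5=20, 20 mod 2 = 0, so catch hand = L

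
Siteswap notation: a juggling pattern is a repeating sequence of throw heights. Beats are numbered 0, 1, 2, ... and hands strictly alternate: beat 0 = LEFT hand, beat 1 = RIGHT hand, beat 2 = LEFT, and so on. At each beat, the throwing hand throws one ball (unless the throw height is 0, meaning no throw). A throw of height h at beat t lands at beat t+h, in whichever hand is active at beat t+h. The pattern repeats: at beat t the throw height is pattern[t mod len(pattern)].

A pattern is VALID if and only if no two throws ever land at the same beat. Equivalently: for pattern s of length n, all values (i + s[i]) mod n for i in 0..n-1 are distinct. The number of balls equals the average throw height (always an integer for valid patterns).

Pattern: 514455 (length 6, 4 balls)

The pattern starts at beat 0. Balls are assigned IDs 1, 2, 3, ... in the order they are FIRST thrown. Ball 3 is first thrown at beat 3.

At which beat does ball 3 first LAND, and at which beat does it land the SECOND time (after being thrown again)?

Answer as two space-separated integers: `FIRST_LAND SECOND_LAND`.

Answer: 7 8

Derivation:
Beat 0 (L): throw ball1 h=5 -> lands@5:R; in-air after throw: [b1@5:R]
Beat 1 (R): throw ball2 h=1 -> lands@2:L; in-air after throw: [b2@2:L b1@5:R]
Beat 2 (L): throw ball2 h=4 -> lands@6:L; in-air after throw: [b1@5:R b2@6:L]
Beat 3 (R): throw ball3 h=4 -> lands@7:R; in-air after throw: [b1@5:R b2@6:L b3@7:R]
Beat 4 (L): throw ball4 h=5 -> lands@9:R; in-air after throw: [b1@5:R b2@6:L b3@7:R b4@9:R]
Beat 5 (R): throw ball1 h=5 -> lands@10:L; in-air after throw: [b2@6:L b3@7:R b4@9:R b1@10:L]
Beat 6 (L): throw ball2 h=5 -> lands@11:R; in-air after throw: [b3@7:R b4@9:R b1@10:L b2@11:R]
Beat 7 (R): throw ball3 h=1 -> lands@8:L; in-air after throw: [b3@8:L b4@9:R b1@10:L b2@11:R]
Beat 8 (L): throw ball3 h=4 -> lands@12:L; in-air after throw: [b4@9:R b1@10:L b2@11:R b3@12:L]
Ball 3: thrown@3 h=4 -> first land @7; rethrown@7 h=1 -> second land @8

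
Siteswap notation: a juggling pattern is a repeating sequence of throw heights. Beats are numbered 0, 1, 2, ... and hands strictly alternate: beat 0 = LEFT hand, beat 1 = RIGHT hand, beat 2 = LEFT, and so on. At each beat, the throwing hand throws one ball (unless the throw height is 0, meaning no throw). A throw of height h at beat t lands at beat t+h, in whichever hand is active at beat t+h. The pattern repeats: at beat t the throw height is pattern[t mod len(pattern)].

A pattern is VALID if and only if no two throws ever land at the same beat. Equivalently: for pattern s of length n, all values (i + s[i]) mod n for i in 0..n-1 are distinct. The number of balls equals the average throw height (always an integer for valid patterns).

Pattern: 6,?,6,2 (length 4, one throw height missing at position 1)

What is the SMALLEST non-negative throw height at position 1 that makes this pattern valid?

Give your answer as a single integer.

Answer: 2

Derivation:
i=0: (0 + 6) mod 4 = 2
i=1: s[i]=? (unknown)
i=2: (2 + 6) mod 4 = 0
i=3: (3 + 2) mod 4 = 1
Known residues: [0, 1, 2]; need a permutation of 0..3, so missing residue r = 3
Need (1 + s) mod 4 = 3; smallest s = (3 - 1) mod 4 = 2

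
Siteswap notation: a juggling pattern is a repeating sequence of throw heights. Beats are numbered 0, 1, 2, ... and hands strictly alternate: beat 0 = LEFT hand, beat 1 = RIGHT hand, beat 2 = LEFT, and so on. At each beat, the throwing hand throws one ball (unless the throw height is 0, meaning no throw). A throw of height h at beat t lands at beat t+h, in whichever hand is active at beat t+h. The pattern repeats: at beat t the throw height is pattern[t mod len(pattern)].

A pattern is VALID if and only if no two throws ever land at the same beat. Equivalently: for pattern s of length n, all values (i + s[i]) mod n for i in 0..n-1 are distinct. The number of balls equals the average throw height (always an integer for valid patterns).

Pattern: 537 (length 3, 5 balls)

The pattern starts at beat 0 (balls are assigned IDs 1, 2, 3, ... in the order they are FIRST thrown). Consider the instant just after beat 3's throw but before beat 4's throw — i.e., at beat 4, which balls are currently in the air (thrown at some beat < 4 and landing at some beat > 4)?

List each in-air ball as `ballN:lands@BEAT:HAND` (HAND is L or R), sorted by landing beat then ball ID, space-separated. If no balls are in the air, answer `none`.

Beat 0 (L): throw ball1 h=5 -> lands@5:R; in-air after throw: [b1@5:R]
Beat 1 (R): throw ball2 h=3 -> lands@4:L; in-air after throw: [b2@4:L b1@5:R]
Beat 2 (L): throw ball3 h=7 -> lands@9:R; in-air after throw: [b2@4:L b1@5:R b3@9:R]
Beat 3 (R): throw ball4 h=5 -> lands@8:L; in-air after throw: [b2@4:L b1@5:R b4@8:L b3@9:R]
Beat 4 (L): throw ball2 h=3 -> lands@7:R; in-air after throw: [b1@5:R b2@7:R b4@8:L b3@9:R]

Answer: ball1:lands@5:R ball4:lands@8:L ball3:lands@9:R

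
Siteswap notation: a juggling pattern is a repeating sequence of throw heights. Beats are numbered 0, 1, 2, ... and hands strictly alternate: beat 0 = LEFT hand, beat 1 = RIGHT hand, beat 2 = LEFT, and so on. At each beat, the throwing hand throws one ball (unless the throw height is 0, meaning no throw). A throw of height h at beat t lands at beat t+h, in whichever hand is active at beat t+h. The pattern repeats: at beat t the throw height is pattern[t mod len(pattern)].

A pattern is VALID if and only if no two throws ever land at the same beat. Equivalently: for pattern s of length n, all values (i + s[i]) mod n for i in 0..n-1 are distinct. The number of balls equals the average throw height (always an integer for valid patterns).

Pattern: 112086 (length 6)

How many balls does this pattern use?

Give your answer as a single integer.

Pattern = [1, 1, 2, 0, 8, 6], length n = 6
  position 0: throw height = 1, running sum = 1
  position 1: throw height = 1, running sum = 2
  position 2: throw height = 2, running sum = 4
  position 3: throw height = 0, running sum = 4
  position 4: throw height = 8, running sum = 12
  position 5: throw height = 6, running sum = 18
Total sum = 18; balls = sum / n = 18 / 6 = 3

Answer: 3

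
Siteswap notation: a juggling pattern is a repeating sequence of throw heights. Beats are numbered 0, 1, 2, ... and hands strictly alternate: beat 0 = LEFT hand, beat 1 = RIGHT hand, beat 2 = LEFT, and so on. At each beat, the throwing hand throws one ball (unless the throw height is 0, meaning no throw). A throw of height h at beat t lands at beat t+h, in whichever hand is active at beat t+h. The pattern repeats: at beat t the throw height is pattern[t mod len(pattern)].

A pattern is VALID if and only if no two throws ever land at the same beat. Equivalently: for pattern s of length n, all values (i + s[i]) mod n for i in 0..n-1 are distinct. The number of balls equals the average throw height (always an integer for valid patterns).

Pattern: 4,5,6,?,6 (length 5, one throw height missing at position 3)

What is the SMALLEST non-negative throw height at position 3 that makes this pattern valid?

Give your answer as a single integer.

Answer: 4

Derivation:
i=0: (0 + 4) mod 5 = 4
i=1: (1 + 5) mod 5 = 1
i=2: (2 + 6) mod 5 = 3
i=3: s[i]=? (unknown)
i=4: (4 + 6) mod 5 = 0
Known residues: [0, 1, 3, 4]; need a permutation of 0..4, so missing residue r = 2
Need (3 + s) mod 5 = 2; smallest s = (2 - 3) mod 5 = 4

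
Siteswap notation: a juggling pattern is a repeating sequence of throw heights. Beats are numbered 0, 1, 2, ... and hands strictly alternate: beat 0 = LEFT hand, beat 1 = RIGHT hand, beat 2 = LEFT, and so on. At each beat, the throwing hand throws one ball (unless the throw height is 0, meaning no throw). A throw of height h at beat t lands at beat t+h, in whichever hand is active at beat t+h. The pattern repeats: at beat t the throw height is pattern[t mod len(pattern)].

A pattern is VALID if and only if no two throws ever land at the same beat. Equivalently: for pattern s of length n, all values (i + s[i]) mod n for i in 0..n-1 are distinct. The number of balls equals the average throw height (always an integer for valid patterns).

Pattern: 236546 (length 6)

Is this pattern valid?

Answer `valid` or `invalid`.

i=0: (i + s[i]) mod n = (0 + 2) mod 6 = 2
i=1: (i + s[i]) mod n = (1 + 3) mod 6 = 4
i=2: (i + s[i]) mod n = (2 + 6) mod 6 = 2
i=3: (i + s[i]) mod n = (3 + 5) mod 6 = 2
i=4: (i + s[i]) mod n = (4 + 4) mod 6 = 2
i=5: (i + s[i]) mod n = (5 + 6) mod 6 = 5
Residues: [2, 4, 2, 2, 2, 5], distinct: False

Answer: invalid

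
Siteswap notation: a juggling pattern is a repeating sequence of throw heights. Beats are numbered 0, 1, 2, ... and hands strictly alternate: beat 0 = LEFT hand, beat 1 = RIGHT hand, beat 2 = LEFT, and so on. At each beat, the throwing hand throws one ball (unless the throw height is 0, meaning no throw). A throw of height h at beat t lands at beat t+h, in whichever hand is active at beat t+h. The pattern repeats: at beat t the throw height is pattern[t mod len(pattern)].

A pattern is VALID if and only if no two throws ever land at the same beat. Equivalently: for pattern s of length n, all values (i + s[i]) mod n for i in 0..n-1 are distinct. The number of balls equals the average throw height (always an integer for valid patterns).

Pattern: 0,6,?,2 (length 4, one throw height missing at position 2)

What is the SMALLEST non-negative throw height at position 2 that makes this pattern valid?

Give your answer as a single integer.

Answer: 0

Derivation:
i=0: (0 + 0) mod 4 = 0
i=1: (1 + 6) mod 4 = 3
i=2: s[i]=? (unknown)
i=3: (3 + 2) mod 4 = 1
Known residues: [0, 1, 3]; need a permutation of 0..3, so missing residue r = 2
Need (2 + s) mod 4 = 2; smallest s = (2 - 2) mod 4 = 0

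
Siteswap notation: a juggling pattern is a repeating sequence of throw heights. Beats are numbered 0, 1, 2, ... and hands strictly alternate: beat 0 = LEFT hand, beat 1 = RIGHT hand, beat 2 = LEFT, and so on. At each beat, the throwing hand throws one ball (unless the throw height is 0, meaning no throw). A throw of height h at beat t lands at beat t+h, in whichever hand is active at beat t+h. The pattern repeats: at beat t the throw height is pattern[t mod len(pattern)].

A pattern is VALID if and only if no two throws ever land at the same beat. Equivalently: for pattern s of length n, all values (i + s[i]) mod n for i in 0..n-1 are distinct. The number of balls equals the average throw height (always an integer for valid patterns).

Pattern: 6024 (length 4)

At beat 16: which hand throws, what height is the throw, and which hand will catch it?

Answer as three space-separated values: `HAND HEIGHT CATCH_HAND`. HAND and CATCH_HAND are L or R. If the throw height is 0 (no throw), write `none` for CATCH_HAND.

Answer: L 6 L

Derivation:
Beat 16: 16 mod 2 = 0, so hand = L
Throw height = pattern[16 mod 4] = pattern[0] = 6
Lands at beat 16+6=22, 22 mod 2 = 0, so catch hand = L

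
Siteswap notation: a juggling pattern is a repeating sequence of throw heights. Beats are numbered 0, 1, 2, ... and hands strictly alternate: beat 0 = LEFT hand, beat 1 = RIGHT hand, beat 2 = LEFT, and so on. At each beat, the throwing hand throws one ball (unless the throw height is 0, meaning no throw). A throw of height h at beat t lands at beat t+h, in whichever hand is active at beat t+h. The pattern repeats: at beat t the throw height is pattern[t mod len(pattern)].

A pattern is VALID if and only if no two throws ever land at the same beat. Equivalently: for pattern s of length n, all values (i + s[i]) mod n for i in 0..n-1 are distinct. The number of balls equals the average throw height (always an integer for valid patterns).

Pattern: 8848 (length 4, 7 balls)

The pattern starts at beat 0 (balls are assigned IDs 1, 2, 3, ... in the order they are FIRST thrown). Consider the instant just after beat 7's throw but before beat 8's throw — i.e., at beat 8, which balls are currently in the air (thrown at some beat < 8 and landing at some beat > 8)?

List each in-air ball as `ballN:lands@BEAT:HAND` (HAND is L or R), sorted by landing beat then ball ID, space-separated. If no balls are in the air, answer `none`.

Beat 0 (L): throw ball1 h=8 -> lands@8:L; in-air after throw: [b1@8:L]
Beat 1 (R): throw ball2 h=8 -> lands@9:R; in-air after throw: [b1@8:L b2@9:R]
Beat 2 (L): throw ball3 h=4 -> lands@6:L; in-air after throw: [b3@6:L b1@8:L b2@9:R]
Beat 3 (R): throw ball4 h=8 -> lands@11:R; in-air after throw: [b3@6:L b1@8:L b2@9:R b4@11:R]
Beat 4 (L): throw ball5 h=8 -> lands@12:L; in-air after throw: [b3@6:L b1@8:L b2@9:R b4@11:R b5@12:L]
Beat 5 (R): throw ball6 h=8 -> lands@13:R; in-air after throw: [b3@6:L b1@8:L b2@9:R b4@11:R b5@12:L b6@13:R]
Beat 6 (L): throw ball3 h=4 -> lands@10:L; in-air after throw: [b1@8:L b2@9:R b3@10:L b4@11:R b5@12:L b6@13:R]
Beat 7 (R): throw ball7 h=8 -> lands@15:R; in-air after throw: [b1@8:L b2@9:R b3@10:L b4@11:R b5@12:L b6@13:R b7@15:R]
Beat 8 (L): throw ball1 h=8 -> lands@16:L; in-air after throw: [b2@9:R b3@10:L b4@11:R b5@12:L b6@13:R b7@15:R b1@16:L]

Answer: ball2:lands@9:R ball3:lands@10:L ball4:lands@11:R ball5:lands@12:L ball6:lands@13:R ball7:lands@15:R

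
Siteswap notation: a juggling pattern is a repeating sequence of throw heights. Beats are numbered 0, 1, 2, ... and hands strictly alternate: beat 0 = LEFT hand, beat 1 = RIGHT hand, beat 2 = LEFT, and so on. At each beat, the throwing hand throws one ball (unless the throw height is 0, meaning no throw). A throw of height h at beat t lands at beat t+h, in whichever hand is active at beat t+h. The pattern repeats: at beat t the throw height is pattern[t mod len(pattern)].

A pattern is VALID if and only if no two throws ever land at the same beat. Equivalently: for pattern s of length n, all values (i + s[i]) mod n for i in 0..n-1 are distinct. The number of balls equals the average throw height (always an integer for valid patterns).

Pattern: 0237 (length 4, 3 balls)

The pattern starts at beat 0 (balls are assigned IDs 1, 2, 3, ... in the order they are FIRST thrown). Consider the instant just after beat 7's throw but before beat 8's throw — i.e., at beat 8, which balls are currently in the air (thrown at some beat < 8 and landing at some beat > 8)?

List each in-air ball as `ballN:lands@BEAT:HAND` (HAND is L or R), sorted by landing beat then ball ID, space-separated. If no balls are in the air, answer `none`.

Beat 1 (R): throw ball1 h=2 -> lands@3:R; in-air after throw: [b1@3:R]
Beat 2 (L): throw ball2 h=3 -> lands@5:R; in-air after throw: [b1@3:R b2@5:R]
Beat 3 (R): throw ball1 h=7 -> lands@10:L; in-air after throw: [b2@5:R b1@10:L]
Beat 5 (R): throw ball2 h=2 -> lands@7:R; in-air after throw: [b2@7:R b1@10:L]
Beat 6 (L): throw ball3 h=3 -> lands@9:R; in-air after throw: [b2@7:R b3@9:R b1@10:L]
Beat 7 (R): throw ball2 h=7 -> lands@14:L; in-air after throw: [b3@9:R b1@10:L b2@14:L]

Answer: ball3:lands@9:R ball1:lands@10:L ball2:lands@14:L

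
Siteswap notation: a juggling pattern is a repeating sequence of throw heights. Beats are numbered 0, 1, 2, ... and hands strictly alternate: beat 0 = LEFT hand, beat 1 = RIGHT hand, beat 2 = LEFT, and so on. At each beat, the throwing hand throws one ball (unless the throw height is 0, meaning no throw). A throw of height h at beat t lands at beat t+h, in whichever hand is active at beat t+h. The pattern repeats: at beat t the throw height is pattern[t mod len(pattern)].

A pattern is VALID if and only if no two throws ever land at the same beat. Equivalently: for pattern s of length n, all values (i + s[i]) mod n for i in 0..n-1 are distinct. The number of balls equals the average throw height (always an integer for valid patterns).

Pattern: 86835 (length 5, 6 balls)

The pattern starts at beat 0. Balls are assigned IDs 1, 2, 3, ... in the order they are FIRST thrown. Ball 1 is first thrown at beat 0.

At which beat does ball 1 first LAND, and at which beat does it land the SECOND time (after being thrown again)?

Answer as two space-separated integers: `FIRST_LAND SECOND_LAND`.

Beat 0 (L): throw ball1 h=8 -> lands@8:L; in-air after throw: [b1@8:L]
Beat 1 (R): throw ball2 h=6 -> lands@7:R; in-air after throw: [b2@7:R b1@8:L]
Beat 2 (L): throw ball3 h=8 -> lands@10:L; in-air after throw: [b2@7:R b1@8:L b3@10:L]
Beat 3 (R): throw ball4 h=3 -> lands@6:L; in-air after throw: [b4@6:L b2@7:R b1@8:L b3@10:L]
Beat 4 (L): throw ball5 h=5 -> lands@9:R; in-air after throw: [b4@6:L b2@7:R b1@8:L b5@9:R b3@10:L]
Beat 5 (R): throw ball6 h=8 -> lands@13:R; in-air after throw: [b4@6:L b2@7:R b1@8:L b5@9:R b3@10:L b6@13:R]
Beat 6 (L): throw ball4 h=6 -> lands@12:L; in-air after throw: [b2@7:R b1@8:L b5@9:R b3@10:L b4@12:L b6@13:R]
Beat 7 (R): throw ball2 h=8 -> lands@15:R; in-air after throw: [b1@8:L b5@9:R b3@10:L b4@12:L b6@13:R b2@15:R]
Beat 8 (L): throw ball1 h=3 -> lands@11:R; in-air after throw: [b5@9:R b3@10:L b1@11:R b4@12:L b6@13:R b2@15:R]
Beat 9 (R): throw ball5 h=5 -> lands@14:L; in-air after throw: [b3@10:L b1@11:R b4@12:L b6@13:R b5@14:L b2@15:R]
Beat 10 (L): throw ball3 h=8 -> lands@18:L; in-air after throw: [b1@11:R b4@12:L b6@13:R b5@14:L b2@15:R b3@18:L]
Beat 11 (R): throw ball1 h=6 -> lands@17:R; in-air after throw: [b4@12:L b6@13:R b5@14:L b2@15:R b1@17:R b3@18:L]
Ball 1: thrown@0 h=8 -> first land @8; rethrown@8 h=3 -> second land @11

Answer: 8 11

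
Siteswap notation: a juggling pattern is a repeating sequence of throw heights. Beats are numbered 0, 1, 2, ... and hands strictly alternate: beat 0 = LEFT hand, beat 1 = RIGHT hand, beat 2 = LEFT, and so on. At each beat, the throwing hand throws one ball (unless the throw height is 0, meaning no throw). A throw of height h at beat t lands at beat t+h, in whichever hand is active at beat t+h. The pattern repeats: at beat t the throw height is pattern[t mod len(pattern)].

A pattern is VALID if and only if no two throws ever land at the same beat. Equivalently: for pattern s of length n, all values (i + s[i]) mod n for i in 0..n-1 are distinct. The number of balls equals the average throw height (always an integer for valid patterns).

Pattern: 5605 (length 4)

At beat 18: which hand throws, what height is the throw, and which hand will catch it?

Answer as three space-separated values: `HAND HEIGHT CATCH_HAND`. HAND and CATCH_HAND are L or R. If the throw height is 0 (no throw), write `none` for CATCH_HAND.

Beat 18: 18 mod 2 = 0, so hand = L
Throw height = pattern[18 mod 4] = pattern[2] = 0

Answer: L 0 none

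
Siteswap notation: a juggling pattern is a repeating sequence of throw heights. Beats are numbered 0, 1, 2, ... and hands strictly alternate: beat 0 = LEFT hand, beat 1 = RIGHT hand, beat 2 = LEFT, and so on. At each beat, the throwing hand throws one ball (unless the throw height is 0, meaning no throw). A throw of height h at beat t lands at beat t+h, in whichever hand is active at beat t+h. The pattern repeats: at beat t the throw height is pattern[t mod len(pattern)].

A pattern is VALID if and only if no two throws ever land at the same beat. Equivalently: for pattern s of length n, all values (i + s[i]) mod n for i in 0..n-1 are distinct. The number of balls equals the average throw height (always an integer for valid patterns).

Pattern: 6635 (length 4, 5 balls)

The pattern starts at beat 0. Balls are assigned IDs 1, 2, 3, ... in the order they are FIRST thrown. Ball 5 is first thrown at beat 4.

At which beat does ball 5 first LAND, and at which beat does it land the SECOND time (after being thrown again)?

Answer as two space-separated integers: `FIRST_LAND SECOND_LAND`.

Beat 0 (L): throw ball1 h=6 -> lands@6:L; in-air after throw: [b1@6:L]
Beat 1 (R): throw ball2 h=6 -> lands@7:R; in-air after throw: [b1@6:L b2@7:R]
Beat 2 (L): throw ball3 h=3 -> lands@5:R; in-air after throw: [b3@5:R b1@6:L b2@7:R]
Beat 3 (R): throw ball4 h=5 -> lands@8:L; in-air after throw: [b3@5:R b1@6:L b2@7:R b4@8:L]
Beat 4 (L): throw ball5 h=6 -> lands@10:L; in-air after throw: [b3@5:R b1@6:L b2@7:R b4@8:L b5@10:L]
Beat 5 (R): throw ball3 h=6 -> lands@11:R; in-air after throw: [b1@6:L b2@7:R b4@8:L b5@10:L b3@11:R]
Beat 6 (L): throw ball1 h=3 -> lands@9:R; in-air after throw: [b2@7:R b4@8:L b1@9:R b5@10:L b3@11:R]
Beat 7 (R): throw ball2 h=5 -> lands@12:L; in-air after throw: [b4@8:L b1@9:R b5@10:L b3@11:R b2@12:L]
Beat 8 (L): throw ball4 h=6 -> lands@14:L; in-air after throw: [b1@9:R b5@10:L b3@11:R b2@12:L b4@14:L]
Beat 9 (R): throw ball1 h=6 -> lands@15:R; in-air after throw: [b5@10:L b3@11:R b2@12:L b4@14:L b1@15:R]
Beat 10 (L): throw ball5 h=3 -> lands@13:R; in-air after throw: [b3@11:R b2@12:L b5@13:R b4@14:L b1@15:R]
Beat 11 (R): throw ball3 h=5 -> lands@16:L; in-air after throw: [b2@12:L b5@13:R b4@14:L b1@15:R b3@16:L]
Beat 12 (L): throw ball2 h=6 -> lands@18:L; in-air after throw: [b5@13:R b4@14:L b1@15:R b3@16:L b2@18:L]
Beat 13 (R): throw ball5 h=6 -> lands@19:R; in-air after throw: [b4@14:L b1@15:R b3@16:L b2@18:L b5@19:R]
Ball 5: thrown@4 h=6 -> first land @10; rethrown@10 h=3 -> second land @13

Answer: 10 13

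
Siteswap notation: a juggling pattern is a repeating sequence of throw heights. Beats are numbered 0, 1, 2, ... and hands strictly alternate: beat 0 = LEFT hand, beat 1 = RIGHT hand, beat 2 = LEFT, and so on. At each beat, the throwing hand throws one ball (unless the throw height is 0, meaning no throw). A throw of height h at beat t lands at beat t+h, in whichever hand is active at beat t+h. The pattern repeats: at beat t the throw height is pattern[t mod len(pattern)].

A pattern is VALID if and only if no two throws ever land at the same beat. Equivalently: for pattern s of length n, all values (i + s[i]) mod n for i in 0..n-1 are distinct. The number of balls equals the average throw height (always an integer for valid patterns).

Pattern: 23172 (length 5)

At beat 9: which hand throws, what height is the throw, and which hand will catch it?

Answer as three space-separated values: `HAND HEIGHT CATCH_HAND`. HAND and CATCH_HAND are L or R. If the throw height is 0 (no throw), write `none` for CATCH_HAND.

Answer: R 2 R

Derivation:
Beat 9: 9 mod 2 = 1, so hand = R
Throw height = pattern[9 mod 5] = pattern[4] = 2
Lands at beat 9+2=11, 11 mod 2 = 1, so catch hand = R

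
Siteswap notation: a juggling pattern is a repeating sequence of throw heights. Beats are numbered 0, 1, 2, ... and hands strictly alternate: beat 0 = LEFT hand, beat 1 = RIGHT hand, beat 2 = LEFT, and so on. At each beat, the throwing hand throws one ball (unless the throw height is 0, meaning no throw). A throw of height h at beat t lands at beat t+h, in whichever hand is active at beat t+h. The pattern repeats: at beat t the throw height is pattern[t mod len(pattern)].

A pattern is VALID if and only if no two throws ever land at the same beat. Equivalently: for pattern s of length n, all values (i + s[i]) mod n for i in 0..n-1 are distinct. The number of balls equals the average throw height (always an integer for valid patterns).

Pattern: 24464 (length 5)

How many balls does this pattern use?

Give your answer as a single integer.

Answer: 4

Derivation:
Pattern = [2, 4, 4, 6, 4], length n = 5
  position 0: throw height = 2, running sum = 2
  position 1: throw height = 4, running sum = 6
  position 2: throw height = 4, running sum = 10
  position 3: throw height = 6, running sum = 16
  position 4: throw height = 4, running sum = 20
Total sum = 20; balls = sum / n = 20 / 5 = 4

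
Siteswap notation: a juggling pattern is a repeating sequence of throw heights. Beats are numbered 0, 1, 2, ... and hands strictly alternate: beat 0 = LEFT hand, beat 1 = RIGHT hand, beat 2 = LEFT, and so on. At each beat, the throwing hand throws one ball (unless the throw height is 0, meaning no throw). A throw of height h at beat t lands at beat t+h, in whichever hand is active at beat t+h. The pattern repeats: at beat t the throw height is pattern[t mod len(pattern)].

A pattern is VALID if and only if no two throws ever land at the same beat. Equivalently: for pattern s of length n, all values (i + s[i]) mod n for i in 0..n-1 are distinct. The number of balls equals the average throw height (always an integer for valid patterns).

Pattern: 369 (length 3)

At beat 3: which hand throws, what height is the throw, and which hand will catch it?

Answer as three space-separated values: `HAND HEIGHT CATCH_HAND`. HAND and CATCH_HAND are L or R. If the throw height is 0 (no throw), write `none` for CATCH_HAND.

Beat 3: 3 mod 2 = 1, so hand = R
Throw height = pattern[3 mod 3] = pattern[0] = 3
Lands at beat 3+3=6, 6 mod 2 = 0, so catch hand = L

Answer: R 3 L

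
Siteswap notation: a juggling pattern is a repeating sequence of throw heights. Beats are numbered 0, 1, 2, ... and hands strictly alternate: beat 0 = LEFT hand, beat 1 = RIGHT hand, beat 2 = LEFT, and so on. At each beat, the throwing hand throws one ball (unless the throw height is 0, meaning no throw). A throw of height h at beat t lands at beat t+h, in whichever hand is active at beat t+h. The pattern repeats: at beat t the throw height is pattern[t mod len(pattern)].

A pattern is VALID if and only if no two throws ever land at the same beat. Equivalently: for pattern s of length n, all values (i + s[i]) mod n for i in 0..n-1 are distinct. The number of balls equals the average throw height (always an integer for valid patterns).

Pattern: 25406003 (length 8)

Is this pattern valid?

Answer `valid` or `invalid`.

Answer: invalid

Derivation:
i=0: (i + s[i]) mod n = (0 + 2) mod 8 = 2
i=1: (i + s[i]) mod n = (1 + 5) mod 8 = 6
i=2: (i + s[i]) mod n = (2 + 4) mod 8 = 6
i=3: (i + s[i]) mod n = (3 + 0) mod 8 = 3
i=4: (i + s[i]) mod n = (4 + 6) mod 8 = 2
i=5: (i + s[i]) mod n = (5 + 0) mod 8 = 5
i=6: (i + s[i]) mod n = (6 + 0) mod 8 = 6
i=7: (i + s[i]) mod n = (7 + 3) mod 8 = 2
Residues: [2, 6, 6, 3, 2, 5, 6, 2], distinct: False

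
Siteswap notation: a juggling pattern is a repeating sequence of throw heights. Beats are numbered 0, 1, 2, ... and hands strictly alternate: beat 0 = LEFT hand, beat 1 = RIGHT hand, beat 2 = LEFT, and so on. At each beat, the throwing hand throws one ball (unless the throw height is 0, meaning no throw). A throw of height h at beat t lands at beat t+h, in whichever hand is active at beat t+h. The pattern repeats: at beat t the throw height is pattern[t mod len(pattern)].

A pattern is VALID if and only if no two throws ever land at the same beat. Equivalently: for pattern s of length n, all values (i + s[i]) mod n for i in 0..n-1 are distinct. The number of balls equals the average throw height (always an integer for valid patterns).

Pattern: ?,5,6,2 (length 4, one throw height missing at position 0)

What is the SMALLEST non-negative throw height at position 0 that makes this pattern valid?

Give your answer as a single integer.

i=0: s[i]=? (unknown)
i=1: (1 + 5) mod 4 = 2
i=2: (2 + 6) mod 4 = 0
i=3: (3 + 2) mod 4 = 1
Known residues: [0, 1, 2]; need a permutation of 0..3, so missing residue r = 3
Need (0 + s) mod 4 = 3; smallest s = (3 - 0) mod 4 = 3

Answer: 3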